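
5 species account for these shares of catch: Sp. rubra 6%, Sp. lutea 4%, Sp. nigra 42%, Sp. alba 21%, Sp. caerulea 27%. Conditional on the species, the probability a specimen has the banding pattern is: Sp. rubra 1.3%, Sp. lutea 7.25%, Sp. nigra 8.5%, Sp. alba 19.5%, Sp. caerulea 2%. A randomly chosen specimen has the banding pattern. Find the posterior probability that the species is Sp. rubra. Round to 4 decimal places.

0.0091

Unnormalized posteriors (prior × likelihood):
  Sp. rubra: 0.06 × 0.013 = 0.00078
  Sp. lutea: 0.04 × 0.0725 = 0.0029
  Sp. nigra: 0.42 × 0.085 = 0.0357
  Sp. alba: 0.21 × 0.195 = 0.04095
  Sp. caerulea: 0.27 × 0.02 = 0.0054
Normalizing constant = 0.08573.
P(Sp. rubra | evidence) = 0.00078 / 0.08573 ≈ 0.0091.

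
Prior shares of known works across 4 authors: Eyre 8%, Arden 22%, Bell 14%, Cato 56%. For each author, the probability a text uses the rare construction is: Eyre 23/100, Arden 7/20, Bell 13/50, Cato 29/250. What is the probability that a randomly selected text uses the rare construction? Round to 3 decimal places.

By Bayes' rule, posterior ∝ prior × likelihood:
  Eyre: 0.08 × 0.23 = 0.0184
  Arden: 0.22 × 0.35 = 0.077
  Bell: 0.14 × 0.26 = 0.0364
  Cato: 0.56 × 0.116 = 0.06496
P(rare-form) = 0.0184 + 0.077 + 0.0364 + 0.06496 = 0.19676 → 0.197.

0.197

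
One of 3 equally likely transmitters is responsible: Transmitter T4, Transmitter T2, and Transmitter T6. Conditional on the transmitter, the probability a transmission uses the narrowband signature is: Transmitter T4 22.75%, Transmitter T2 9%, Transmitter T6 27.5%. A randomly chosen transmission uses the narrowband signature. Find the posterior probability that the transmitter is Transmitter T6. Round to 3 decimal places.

With a uniform prior (1/3 each), posterior ∝ likelihood:
  Transmitter T4: 0.2275
  Transmitter T2: 0.09
  Transmitter T6: 0.275
Normalizing constant = 0.5925.
P(Transmitter T6 | evidence) = 0.275 / 0.5925 ≈ 0.464.

0.464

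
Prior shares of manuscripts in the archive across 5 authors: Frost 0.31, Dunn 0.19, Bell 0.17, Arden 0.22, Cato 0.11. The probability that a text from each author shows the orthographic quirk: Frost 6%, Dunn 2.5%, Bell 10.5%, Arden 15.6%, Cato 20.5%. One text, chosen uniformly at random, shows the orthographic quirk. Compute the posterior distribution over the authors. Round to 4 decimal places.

Frost 0.1897, Dunn 0.0484, Bell 0.1820, Arden 0.3500, Cato 0.2299

By Bayes' rule, posterior ∝ prior × likelihood:
  Frost: 0.31 × 0.06 = 0.0186
  Dunn: 0.19 × 0.025 = 0.00475
  Bell: 0.17 × 0.105 = 0.01785
  Arden: 0.22 × 0.156 = 0.03432
  Cato: 0.11 × 0.205 = 0.02255
Sum = 0.09807.
P(Frost | quirk) = 0.0186/0.09807 ≈ 0.1897
P(Dunn | quirk) = 0.00475/0.09807 ≈ 0.0484
P(Bell | quirk) = 0.01785/0.09807 ≈ 0.1820
P(Arden | quirk) = 0.03432/0.09807 ≈ 0.3500
P(Cato | quirk) = 0.02255/0.09807 ≈ 0.2299
(Check: 0.1897+0.0484+0.1820+0.3500+0.2299 = 1.0000.)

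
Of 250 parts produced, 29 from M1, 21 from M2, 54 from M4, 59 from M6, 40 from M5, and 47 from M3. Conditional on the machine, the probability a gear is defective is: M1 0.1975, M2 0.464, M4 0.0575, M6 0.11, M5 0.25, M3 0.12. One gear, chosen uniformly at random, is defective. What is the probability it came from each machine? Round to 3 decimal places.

Compute prior × likelihood for every hypothesis:
  M1: 0.116 × 0.1975 = 0.02291
  M2: 0.084 × 0.464 = 0.038976
  M4: 0.216 × 0.0575 = 0.01242
  M6: 0.236 × 0.11 = 0.02596
  M5: 0.16 × 0.25 = 0.04
  M3: 0.188 × 0.12 = 0.02256
Total = 0.162826.
P(M1 | defective) = 0.02291/0.162826 ≈ 0.141
P(M2 | defective) = 0.038976/0.162826 ≈ 0.239
P(M4 | defective) = 0.01242/0.162826 ≈ 0.076
P(M6 | defective) = 0.02596/0.162826 ≈ 0.159
P(M5 | defective) = 0.04/0.162826 ≈ 0.246
P(M3 | defective) = 0.02256/0.162826 ≈ 0.139
(Check: 0.141+0.239+0.076+0.159+0.246+0.139 = 1.000.)

M1 0.141, M2 0.239, M4 0.076, M6 0.159, M5 0.246, M3 0.139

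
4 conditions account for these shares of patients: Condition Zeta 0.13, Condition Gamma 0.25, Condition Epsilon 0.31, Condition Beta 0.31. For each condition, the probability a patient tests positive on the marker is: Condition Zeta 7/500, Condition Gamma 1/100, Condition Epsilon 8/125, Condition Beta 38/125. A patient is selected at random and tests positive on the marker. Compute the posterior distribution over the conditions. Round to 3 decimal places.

Condition Zeta 0.015, Condition Gamma 0.021, Condition Epsilon 0.168, Condition Beta 0.796

Compute prior × likelihood for every hypothesis:
  Condition Zeta: 0.13 × 0.014 = 0.00182
  Condition Gamma: 0.25 × 0.01 = 0.0025
  Condition Epsilon: 0.31 × 0.064 = 0.01984
  Condition Beta: 0.31 × 0.304 = 0.09424
Normalizing constant = 0.1184.
P(Condition Zeta | marker-positive) = 0.00182/0.1184 ≈ 0.015
P(Condition Gamma | marker-positive) = 0.0025/0.1184 ≈ 0.021
P(Condition Epsilon | marker-positive) = 0.01984/0.1184 ≈ 0.168
P(Condition Beta | marker-positive) = 0.09424/0.1184 ≈ 0.796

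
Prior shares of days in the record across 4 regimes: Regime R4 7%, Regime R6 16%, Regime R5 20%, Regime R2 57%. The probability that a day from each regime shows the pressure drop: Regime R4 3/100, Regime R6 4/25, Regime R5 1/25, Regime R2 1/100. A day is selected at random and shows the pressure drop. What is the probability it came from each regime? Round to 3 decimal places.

Regime R4 0.051, Regime R6 0.618, Regime R5 0.193, Regime R2 0.138

Compute prior × likelihood for every hypothesis:
  Regime R4: 0.07 × 0.03 = 0.0021
  Regime R6: 0.16 × 0.16 = 0.0256
  Regime R5: 0.2 × 0.04 = 0.008
  Regime R2: 0.57 × 0.01 = 0.0057
Total = 0.0414.
P(Regime R4 | drop) = 0.0021/0.0414 ≈ 0.051
P(Regime R6 | drop) = 0.0256/0.0414 ≈ 0.618
P(Regime R5 | drop) = 0.008/0.0414 ≈ 0.193
P(Regime R2 | drop) = 0.0057/0.0414 ≈ 0.138
(Check: 0.051+0.618+0.193+0.138 = 1.000.)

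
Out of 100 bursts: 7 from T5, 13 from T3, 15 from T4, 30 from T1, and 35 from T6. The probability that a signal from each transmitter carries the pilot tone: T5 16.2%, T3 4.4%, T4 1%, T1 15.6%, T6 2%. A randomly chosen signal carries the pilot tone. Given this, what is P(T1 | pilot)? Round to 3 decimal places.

0.647

Prior × likelihood for each hypothesis:
  T5: 0.07 × 0.162 = 0.01134
  T3: 0.13 × 0.044 = 0.00572
  T4: 0.15 × 0.01 = 0.0015
  T1: 0.3 × 0.156 = 0.0468
  T6: 0.35 × 0.02 = 0.007
Total = 0.07236.
P(T1 | evidence) = 0.0468 / 0.07236 ≈ 0.647.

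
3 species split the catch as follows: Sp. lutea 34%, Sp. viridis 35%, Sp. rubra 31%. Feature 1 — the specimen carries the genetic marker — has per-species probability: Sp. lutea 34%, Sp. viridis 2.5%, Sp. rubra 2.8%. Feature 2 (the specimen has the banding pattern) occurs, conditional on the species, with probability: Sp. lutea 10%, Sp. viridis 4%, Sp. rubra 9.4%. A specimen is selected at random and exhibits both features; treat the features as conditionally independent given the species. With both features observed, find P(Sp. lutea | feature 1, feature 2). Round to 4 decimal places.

Compute prior × likelihood for every hypothesis:
  Sp. lutea: 0.34 × 0.34 × 0.1 = 0.01156
  Sp. viridis: 0.35 × 0.025 × 0.04 = 0.00035
  Sp. rubra: 0.31 × 0.028 × 0.094 = 0.00081592
Total = 0.01272592.
P(Sp. lutea | evidence) = 0.01156 / 0.01272592 ≈ 0.9084.

0.9084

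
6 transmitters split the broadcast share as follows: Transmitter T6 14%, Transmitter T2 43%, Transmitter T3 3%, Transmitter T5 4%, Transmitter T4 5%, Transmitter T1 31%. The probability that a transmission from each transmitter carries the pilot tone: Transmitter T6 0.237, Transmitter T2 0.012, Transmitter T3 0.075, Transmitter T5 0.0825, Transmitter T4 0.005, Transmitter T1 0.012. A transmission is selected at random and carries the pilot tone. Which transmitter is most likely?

Compute prior × likelihood for every hypothesis:
  Transmitter T6: 0.14 × 0.237 = 0.03318
  Transmitter T2: 0.43 × 0.012 = 0.00516
  Transmitter T3: 0.03 × 0.075 = 0.00225
  Transmitter T5: 0.04 × 0.0825 = 0.0033
  Transmitter T4: 0.05 × 0.005 = 0.00025
  Transmitter T1: 0.31 × 0.012 = 0.00372
Sum = 0.04786.
Largest term belongs to Transmitter T6, so Transmitter T6 is most probable.

Transmitter T6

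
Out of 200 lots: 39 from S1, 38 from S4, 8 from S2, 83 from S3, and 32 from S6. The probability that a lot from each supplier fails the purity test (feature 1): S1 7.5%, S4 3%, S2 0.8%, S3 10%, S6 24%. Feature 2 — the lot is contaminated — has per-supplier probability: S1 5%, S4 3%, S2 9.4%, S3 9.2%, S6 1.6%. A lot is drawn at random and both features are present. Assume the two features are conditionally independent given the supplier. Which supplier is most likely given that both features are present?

S3

By Bayes' rule, posterior ∝ prior × likelihood:
  S1: 0.195 × 0.075 × 0.05 = 0.00073125
  S4: 0.19 × 0.03 × 0.03 = 0.000171
  S2: 0.04 × 0.008 × 0.094 = 0.00003008
  S3: 0.415 × 0.1 × 0.092 = 0.003818
  S6: 0.16 × 0.24 × 0.016 = 0.0006144
Normalizing constant = 0.00536473.
Largest term belongs to S3, so S3 is most probable.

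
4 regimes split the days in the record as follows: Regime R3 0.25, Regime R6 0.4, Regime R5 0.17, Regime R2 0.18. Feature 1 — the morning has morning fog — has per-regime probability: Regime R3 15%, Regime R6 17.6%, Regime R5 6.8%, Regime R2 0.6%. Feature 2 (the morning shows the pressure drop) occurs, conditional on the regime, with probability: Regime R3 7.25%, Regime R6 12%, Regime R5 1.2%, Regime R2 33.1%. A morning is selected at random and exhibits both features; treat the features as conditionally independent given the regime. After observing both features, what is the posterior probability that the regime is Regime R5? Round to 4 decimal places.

0.0119

Unnormalized posteriors (prior × likelihood):
  Regime R3: 0.25 × 0.15 × 0.0725 = 0.00271875
  Regime R6: 0.4 × 0.176 × 0.12 = 0.008448
  Regime R5: 0.17 × 0.068 × 0.012 = 0.00013872
  Regime R2: 0.18 × 0.006 × 0.331 = 0.00035748
Normalizing constant = 0.01166295.
P(Regime R5 | evidence) = 0.00013872 / 0.01166295 ≈ 0.0119.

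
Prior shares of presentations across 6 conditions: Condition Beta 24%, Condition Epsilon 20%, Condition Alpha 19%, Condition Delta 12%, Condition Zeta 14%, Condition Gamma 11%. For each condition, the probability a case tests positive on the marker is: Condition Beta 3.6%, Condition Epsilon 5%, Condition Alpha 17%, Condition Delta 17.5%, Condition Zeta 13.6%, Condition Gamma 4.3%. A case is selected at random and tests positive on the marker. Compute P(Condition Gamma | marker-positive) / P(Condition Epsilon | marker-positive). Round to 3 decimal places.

0.473

Prior × likelihood for each hypothesis:
  Condition Beta: 0.24 × 0.036 = 0.00864
  Condition Epsilon: 0.2 × 0.05 = 0.01
  Condition Alpha: 0.19 × 0.17 = 0.0323
  Condition Delta: 0.12 × 0.175 = 0.021
  Condition Zeta: 0.14 × 0.136 = 0.01904
  Condition Gamma: 0.11 × 0.043 = 0.00473
Normalizing constant = 0.09571.
The ratio is 0.00473 / 0.01 (the normalizer cancels) = 0.473.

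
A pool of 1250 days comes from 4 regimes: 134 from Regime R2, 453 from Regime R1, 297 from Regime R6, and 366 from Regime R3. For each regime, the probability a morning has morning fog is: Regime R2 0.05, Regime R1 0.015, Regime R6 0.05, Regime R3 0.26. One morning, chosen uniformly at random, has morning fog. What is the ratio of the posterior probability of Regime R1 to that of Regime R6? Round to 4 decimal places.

Unnormalized posteriors (prior × likelihood):
  Regime R2: 0.1072 × 0.05 = 0.00536
  Regime R1: 0.3624 × 0.015 = 0.005436
  Regime R6: 0.2376 × 0.05 = 0.01188
  Regime R3: 0.2928 × 0.26 = 0.076128
Sum = 0.098804.
The ratio is 0.005436 / 0.01188 (the normalizer cancels) = 0.4576.

0.4576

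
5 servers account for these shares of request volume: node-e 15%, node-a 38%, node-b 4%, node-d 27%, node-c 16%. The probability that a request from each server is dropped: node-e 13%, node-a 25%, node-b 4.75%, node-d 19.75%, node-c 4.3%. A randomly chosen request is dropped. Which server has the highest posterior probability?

node-a

Unnormalized posteriors (prior × likelihood):
  node-e: 0.15 × 0.13 = 0.0195
  node-a: 0.38 × 0.25 = 0.095
  node-b: 0.04 × 0.0475 = 0.0019
  node-d: 0.27 × 0.1975 = 0.053325
  node-c: 0.16 × 0.043 = 0.00688
Sum = 0.176605.
Largest term belongs to node-a, so node-a is most probable.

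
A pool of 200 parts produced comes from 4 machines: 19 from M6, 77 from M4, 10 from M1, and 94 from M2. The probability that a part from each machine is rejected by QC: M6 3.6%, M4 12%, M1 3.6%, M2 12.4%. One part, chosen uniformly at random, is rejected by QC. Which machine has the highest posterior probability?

Unnormalized posteriors (prior × likelihood):
  M6: 0.095 × 0.036 = 0.00342
  M4: 0.385 × 0.12 = 0.0462
  M1: 0.05 × 0.036 = 0.0018
  M2: 0.47 × 0.124 = 0.05828
Normalizing constant = 0.1097.
Largest term belongs to M2, so M2 is most probable.

M2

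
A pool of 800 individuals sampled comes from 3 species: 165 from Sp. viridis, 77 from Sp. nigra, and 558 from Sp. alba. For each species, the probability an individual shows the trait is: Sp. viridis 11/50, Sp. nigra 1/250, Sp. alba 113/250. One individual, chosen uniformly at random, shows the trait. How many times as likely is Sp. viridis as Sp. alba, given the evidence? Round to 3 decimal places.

0.144

By Bayes' rule, posterior ∝ prior × likelihood:
  Sp. viridis: 0.20625 × 0.22 = 0.045375
  Sp. nigra: 0.09625 × 0.004 = 0.000385
  Sp. alba: 0.6975 × 0.452 = 0.31527
Normalizing constant = 0.36103.
The ratio is 0.045375 / 0.31527 (the normalizer cancels) = 0.144.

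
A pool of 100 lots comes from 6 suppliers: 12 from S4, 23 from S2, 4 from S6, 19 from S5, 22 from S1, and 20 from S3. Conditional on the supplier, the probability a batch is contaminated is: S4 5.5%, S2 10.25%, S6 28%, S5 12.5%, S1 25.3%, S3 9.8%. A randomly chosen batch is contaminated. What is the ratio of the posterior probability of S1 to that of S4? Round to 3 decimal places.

8.433

Prior × likelihood for each hypothesis:
  S4: 0.12 × 0.055 = 0.0066
  S2: 0.23 × 0.1025 = 0.023575
  S6: 0.04 × 0.28 = 0.0112
  S5: 0.19 × 0.125 = 0.02375
  S1: 0.22 × 0.253 = 0.05566
  S3: 0.2 × 0.098 = 0.0196
Total = 0.140385.
The ratio is 0.05566 / 0.0066 (the normalizer cancels) = 8.433.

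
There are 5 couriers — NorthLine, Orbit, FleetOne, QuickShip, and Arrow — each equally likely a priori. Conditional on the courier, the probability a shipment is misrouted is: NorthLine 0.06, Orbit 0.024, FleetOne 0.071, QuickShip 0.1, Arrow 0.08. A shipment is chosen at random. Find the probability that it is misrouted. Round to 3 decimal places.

0.067

With a uniform prior (1/5 each), posterior ∝ likelihood:
  NorthLine: 0.06
  Orbit: 0.024
  FleetOne: 0.071
  QuickShip: 0.1
  Arrow: 0.08
P(misrouted) = (1/5) × (0.06 + 0.024 + 0.071 + 0.1 + 0.08) = 0.335/5 ≈ 0.067.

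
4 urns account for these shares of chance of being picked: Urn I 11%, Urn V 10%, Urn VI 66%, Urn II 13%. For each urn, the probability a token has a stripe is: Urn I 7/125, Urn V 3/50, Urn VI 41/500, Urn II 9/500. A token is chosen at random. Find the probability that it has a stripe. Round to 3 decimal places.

0.069

Prior × likelihood for each hypothesis:
  Urn I: 0.11 × 0.056 = 0.00616
  Urn V: 0.1 × 0.06 = 0.006
  Urn VI: 0.66 × 0.082 = 0.05412
  Urn II: 0.13 × 0.018 = 0.00234
P(striped) = 0.00616 + 0.006 + 0.05412 + 0.00234 = 0.06862 → 0.069.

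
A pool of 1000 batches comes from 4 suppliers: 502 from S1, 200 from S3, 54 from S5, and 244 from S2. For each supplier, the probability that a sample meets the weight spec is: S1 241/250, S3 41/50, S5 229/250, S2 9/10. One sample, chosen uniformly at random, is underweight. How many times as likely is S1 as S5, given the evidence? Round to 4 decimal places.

Taking complements, P(underweight | each) = S1 0.036, S3 0.18, S5 0.084, S2 0.1.
Compute prior × likelihood for every hypothesis:
  S1: 0.502 × 0.036 = 0.018072
  S3: 0.2 × 0.18 = 0.036
  S5: 0.054 × 0.084 = 0.004536
  S2: 0.244 × 0.1 = 0.0244
Sum = 0.083008.
The ratio is 0.018072 / 0.004536 (the normalizer cancels) = 3.9841.

3.9841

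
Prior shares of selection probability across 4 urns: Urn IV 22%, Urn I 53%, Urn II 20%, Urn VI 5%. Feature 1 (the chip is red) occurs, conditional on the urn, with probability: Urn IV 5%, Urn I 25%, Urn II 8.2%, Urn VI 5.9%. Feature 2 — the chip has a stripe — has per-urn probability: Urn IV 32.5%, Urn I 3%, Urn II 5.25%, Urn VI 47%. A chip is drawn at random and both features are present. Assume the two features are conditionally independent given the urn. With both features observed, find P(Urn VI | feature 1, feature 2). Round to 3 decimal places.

0.142

Unnormalized posteriors (prior × likelihood):
  Urn IV: 0.22 × 0.05 × 0.325 = 0.003575
  Urn I: 0.53 × 0.25 × 0.03 = 0.003975
  Urn II: 0.2 × 0.082 × 0.0525 = 0.000861
  Urn VI: 0.05 × 0.059 × 0.47 = 0.0013865
Sum = 0.0097975.
P(Urn VI | evidence) = 0.0013865 / 0.0097975 ≈ 0.142.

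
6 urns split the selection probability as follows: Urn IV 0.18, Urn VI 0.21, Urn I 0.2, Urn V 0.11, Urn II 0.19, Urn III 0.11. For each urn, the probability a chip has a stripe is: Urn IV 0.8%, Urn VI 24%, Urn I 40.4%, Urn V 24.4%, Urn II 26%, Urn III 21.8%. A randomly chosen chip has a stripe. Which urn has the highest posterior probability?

Compute prior × likelihood for every hypothesis:
  Urn IV: 0.18 × 0.008 = 0.00144
  Urn VI: 0.21 × 0.24 = 0.0504
  Urn I: 0.2 × 0.404 = 0.0808
  Urn V: 0.11 × 0.244 = 0.02684
  Urn II: 0.19 × 0.26 = 0.0494
  Urn III: 0.11 × 0.218 = 0.02398
Normalizing constant = 0.23286.
Largest term belongs to Urn I, so Urn I is most probable.

Urn I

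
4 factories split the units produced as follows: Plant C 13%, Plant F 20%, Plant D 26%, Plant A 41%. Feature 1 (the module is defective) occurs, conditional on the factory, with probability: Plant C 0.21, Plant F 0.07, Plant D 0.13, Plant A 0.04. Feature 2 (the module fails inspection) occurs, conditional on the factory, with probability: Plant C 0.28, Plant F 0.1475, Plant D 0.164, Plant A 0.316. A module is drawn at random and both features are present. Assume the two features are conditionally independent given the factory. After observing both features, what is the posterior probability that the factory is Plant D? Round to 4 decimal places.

0.2713

Unnormalized posteriors (prior × likelihood):
  Plant C: 0.13 × 0.21 × 0.28 = 0.007644
  Plant F: 0.2 × 0.07 × 0.1475 = 0.002065
  Plant D: 0.26 × 0.13 × 0.164 = 0.0055432
  Plant A: 0.41 × 0.04 × 0.316 = 0.0051824
Normalizing constant = 0.0204346.
P(Plant D | evidence) = 0.0055432 / 0.0204346 ≈ 0.2713.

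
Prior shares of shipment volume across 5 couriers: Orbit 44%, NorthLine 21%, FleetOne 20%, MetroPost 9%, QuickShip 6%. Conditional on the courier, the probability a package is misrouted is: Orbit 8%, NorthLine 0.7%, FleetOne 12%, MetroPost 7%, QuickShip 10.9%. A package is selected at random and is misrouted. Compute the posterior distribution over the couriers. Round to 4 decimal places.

Prior × likelihood for each hypothesis:
  Orbit: 0.44 × 0.08 = 0.0352
  NorthLine: 0.21 × 0.007 = 0.00147
  FleetOne: 0.2 × 0.12 = 0.024
  MetroPost: 0.09 × 0.07 = 0.0063
  QuickShip: 0.06 × 0.109 = 0.00654
Total = 0.07351.
P(Orbit | misrouted) = 0.0352/0.07351 ≈ 0.4788
P(NorthLine | misrouted) = 0.00147/0.07351 ≈ 0.0200
P(FleetOne | misrouted) = 0.024/0.07351 ≈ 0.3265
P(MetroPost | misrouted) = 0.0063/0.07351 ≈ 0.0857
P(QuickShip | misrouted) = 0.00654/0.07351 ≈ 0.0890
(Check: 0.4788+0.0200+0.3265+0.0857+0.0890 = 1.0000.)

Orbit 0.4788, NorthLine 0.0200, FleetOne 0.3265, MetroPost 0.0857, QuickShip 0.0890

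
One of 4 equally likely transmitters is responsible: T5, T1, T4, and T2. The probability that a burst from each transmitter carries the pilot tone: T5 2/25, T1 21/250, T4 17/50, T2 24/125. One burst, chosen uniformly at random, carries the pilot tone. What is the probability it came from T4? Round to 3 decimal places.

0.489

With a uniform prior (1/4 each), posterior ∝ likelihood:
  T5: 0.08
  T1: 0.084
  T4: 0.34
  T2: 0.192
Normalizing constant = 0.696.
P(T4 | evidence) = 0.34 / 0.696 ≈ 0.489.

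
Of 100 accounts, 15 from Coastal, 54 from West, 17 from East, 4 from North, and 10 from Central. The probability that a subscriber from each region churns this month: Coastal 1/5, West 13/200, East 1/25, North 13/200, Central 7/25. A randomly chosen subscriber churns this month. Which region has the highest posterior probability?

By Bayes' rule, posterior ∝ prior × likelihood:
  Coastal: 0.15 × 0.2 = 0.03
  West: 0.54 × 0.065 = 0.0351
  East: 0.17 × 0.04 = 0.0068
  North: 0.04 × 0.065 = 0.0026
  Central: 0.1 × 0.28 = 0.028
Sum = 0.1025.
Largest term belongs to West, so West is most probable.

West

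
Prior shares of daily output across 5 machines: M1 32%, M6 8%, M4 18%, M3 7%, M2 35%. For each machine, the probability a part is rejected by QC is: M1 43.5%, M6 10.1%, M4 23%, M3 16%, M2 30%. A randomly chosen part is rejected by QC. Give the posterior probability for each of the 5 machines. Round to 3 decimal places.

M1 0.457, M6 0.027, M4 0.136, M3 0.037, M2 0.344

Prior × likelihood for each hypothesis:
  M1: 0.32 × 0.435 = 0.1392
  M6: 0.08 × 0.101 = 0.00808
  M4: 0.18 × 0.23 = 0.0414
  M3: 0.07 × 0.16 = 0.0112
  M2: 0.35 × 0.3 = 0.105
Sum = 0.30488.
P(M1 | rejected) = 0.1392/0.30488 ≈ 0.457
P(M6 | rejected) = 0.00808/0.30488 ≈ 0.027
P(M4 | rejected) = 0.0414/0.30488 ≈ 0.136
P(M3 | rejected) = 0.0112/0.30488 ≈ 0.037
P(M2 | rejected) = 0.105/0.30488 ≈ 0.344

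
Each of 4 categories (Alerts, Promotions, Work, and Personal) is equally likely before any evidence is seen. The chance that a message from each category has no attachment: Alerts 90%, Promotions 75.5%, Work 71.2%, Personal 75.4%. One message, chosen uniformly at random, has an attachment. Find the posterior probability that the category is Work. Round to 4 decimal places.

Taking complements, P(attachment | each) = Alerts 0.1, Promotions 0.245, Work 0.288, Personal 0.246.
Since the prior is uniform, the posterior is proportional to the likelihood:
  Alerts: 0.1
  Promotions: 0.245
  Work: 0.288
  Personal: 0.246
Sum = 0.879.
P(Work | evidence) = 0.288 / 0.879 ≈ 0.3276.

0.3276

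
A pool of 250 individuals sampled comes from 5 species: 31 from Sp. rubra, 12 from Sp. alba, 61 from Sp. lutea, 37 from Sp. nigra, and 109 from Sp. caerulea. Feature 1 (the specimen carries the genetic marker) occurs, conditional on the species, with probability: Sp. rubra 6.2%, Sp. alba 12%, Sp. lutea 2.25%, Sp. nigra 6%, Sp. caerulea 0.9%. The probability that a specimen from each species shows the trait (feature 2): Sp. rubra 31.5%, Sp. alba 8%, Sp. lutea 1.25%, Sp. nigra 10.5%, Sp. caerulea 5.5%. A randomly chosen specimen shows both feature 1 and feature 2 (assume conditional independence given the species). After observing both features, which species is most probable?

By Bayes' rule, posterior ∝ prior × likelihood:
  Sp. rubra: 0.124 × 0.062 × 0.315 = 0.00242172
  Sp. alba: 0.048 × 0.12 × 0.08 = 0.0004608
  Sp. lutea: 0.244 × 0.0225 × 0.0125 = 0.000068625
  Sp. nigra: 0.148 × 0.06 × 0.105 = 0.0009324
  Sp. caerulea: 0.436 × 0.009 × 0.055 = 0.00021582
Total = 0.004099365.
Largest term belongs to Sp. rubra, so Sp. rubra is most probable.

Sp. rubra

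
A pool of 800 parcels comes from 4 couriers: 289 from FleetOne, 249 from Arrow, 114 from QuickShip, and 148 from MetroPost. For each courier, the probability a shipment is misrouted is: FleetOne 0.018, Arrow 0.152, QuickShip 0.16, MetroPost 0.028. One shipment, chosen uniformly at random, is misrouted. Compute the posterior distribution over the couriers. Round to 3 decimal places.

FleetOne 0.079, Arrow 0.578, QuickShip 0.279, MetroPost 0.063

Prior × likelihood for each hypothesis:
  FleetOne: 0.36125 × 0.018 = 0.0065025
  Arrow: 0.31125 × 0.152 = 0.04731
  QuickShip: 0.1425 × 0.16 = 0.0228
  MetroPost: 0.185 × 0.028 = 0.00518
Total = 0.0817925.
P(FleetOne | misrouted) = 0.0065025/0.0817925 ≈ 0.079
P(Arrow | misrouted) = 0.04731/0.0817925 ≈ 0.578
P(QuickShip | misrouted) = 0.0228/0.0817925 ≈ 0.279
P(MetroPost | misrouted) = 0.00518/0.0817925 ≈ 0.063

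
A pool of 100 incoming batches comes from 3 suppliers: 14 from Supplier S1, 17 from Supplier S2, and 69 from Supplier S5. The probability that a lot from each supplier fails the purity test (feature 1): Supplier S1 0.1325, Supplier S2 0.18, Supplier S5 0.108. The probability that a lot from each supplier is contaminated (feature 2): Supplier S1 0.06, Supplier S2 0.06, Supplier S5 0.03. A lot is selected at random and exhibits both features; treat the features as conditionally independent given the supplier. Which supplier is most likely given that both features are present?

Supplier S5

By Bayes' rule, posterior ∝ prior × likelihood:
  Supplier S1: 0.14 × 0.1325 × 0.06 = 0.001113
  Supplier S2: 0.17 × 0.18 × 0.06 = 0.001836
  Supplier S5: 0.69 × 0.108 × 0.03 = 0.0022356
Sum = 0.0051846.
Largest term belongs to Supplier S5, so Supplier S5 is most probable.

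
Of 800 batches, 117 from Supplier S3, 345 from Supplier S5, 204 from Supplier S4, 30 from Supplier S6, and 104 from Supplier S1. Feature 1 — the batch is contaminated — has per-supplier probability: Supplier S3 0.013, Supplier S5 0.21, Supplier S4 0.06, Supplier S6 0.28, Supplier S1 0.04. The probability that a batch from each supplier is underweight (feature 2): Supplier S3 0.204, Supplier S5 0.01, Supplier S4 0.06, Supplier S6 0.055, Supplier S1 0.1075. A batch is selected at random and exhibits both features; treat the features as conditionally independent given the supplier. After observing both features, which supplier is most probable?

Compute prior × likelihood for every hypothesis:
  Supplier S3: 0.14625 × 0.013 × 0.204 = 0.000387855
  Supplier S5: 0.43125 × 0.21 × 0.01 = 0.000905625
  Supplier S4: 0.255 × 0.06 × 0.06 = 0.000918
  Supplier S6: 0.0375 × 0.28 × 0.055 = 0.0005775
  Supplier S1: 0.13 × 0.04 × 0.1075 = 0.000559
Total = 0.00334798.
Largest term belongs to Supplier S4, so Supplier S4 is most probable.

Supplier S4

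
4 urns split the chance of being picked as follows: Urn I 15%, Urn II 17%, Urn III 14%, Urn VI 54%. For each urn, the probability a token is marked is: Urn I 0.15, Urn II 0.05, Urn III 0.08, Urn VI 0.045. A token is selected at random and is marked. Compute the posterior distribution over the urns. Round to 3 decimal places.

Urn I 0.338, Urn II 0.128, Urn III 0.168, Urn VI 0.365

Compute prior × likelihood for every hypothesis:
  Urn I: 0.15 × 0.15 = 0.0225
  Urn II: 0.17 × 0.05 = 0.0085
  Urn III: 0.14 × 0.08 = 0.0112
  Urn VI: 0.54 × 0.045 = 0.0243
Total = 0.0665.
P(Urn I | marked) = 0.0225/0.0665 ≈ 0.338
P(Urn II | marked) = 0.0085/0.0665 ≈ 0.128
P(Urn III | marked) = 0.0112/0.0665 ≈ 0.168
P(Urn VI | marked) = 0.0243/0.0665 ≈ 0.365
(Check: 0.338+0.128+0.168+0.365 = 0.999.)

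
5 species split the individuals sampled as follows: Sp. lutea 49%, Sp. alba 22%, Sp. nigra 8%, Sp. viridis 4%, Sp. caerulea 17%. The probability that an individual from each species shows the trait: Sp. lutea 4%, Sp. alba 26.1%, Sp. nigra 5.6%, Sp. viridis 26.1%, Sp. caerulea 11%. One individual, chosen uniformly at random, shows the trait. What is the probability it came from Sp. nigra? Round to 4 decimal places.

Prior × likelihood for each hypothesis:
  Sp. lutea: 0.49 × 0.04 = 0.0196
  Sp. alba: 0.22 × 0.261 = 0.05742
  Sp. nigra: 0.08 × 0.056 = 0.00448
  Sp. viridis: 0.04 × 0.261 = 0.01044
  Sp. caerulea: 0.17 × 0.11 = 0.0187
Sum = 0.11064.
P(Sp. nigra | evidence) = 0.00448 / 0.11064 ≈ 0.0405.

0.0405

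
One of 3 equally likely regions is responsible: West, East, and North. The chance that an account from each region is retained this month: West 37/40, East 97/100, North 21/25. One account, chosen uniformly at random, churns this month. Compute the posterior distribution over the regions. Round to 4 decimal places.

West 0.2830, East 0.1132, North 0.6038

Taking complements, P(churn | each) = West 0.075, East 0.03, North 0.16.
Since the prior is uniform, the posterior is proportional to the likelihood:
  West: 0.075
  East: 0.03
  North: 0.16
Total = 0.265.
P(West | churn) = 0.075/0.265 ≈ 0.2830
P(East | churn) = 0.03/0.265 ≈ 0.1132
P(North | churn) = 0.16/0.265 ≈ 0.6038
(Check: 0.2830+0.1132+0.6038 = 1.0000.)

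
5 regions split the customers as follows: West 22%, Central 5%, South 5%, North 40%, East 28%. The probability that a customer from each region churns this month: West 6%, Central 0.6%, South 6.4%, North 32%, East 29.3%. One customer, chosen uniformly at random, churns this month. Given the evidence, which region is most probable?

By Bayes' rule, posterior ∝ prior × likelihood:
  West: 0.22 × 0.06 = 0.0132
  Central: 0.05 × 0.006 = 0.0003
  South: 0.05 × 0.064 = 0.0032
  North: 0.4 × 0.32 = 0.128
  East: 0.28 × 0.293 = 0.08204
Sum = 0.22674.
Largest term belongs to North, so North is most probable.

North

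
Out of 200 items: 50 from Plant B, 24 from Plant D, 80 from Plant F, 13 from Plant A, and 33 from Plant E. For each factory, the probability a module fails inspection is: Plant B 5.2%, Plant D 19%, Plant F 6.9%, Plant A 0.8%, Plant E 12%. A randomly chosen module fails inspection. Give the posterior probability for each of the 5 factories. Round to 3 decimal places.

By Bayes' rule, posterior ∝ prior × likelihood:
  Plant B: 0.25 × 0.052 = 0.013
  Plant D: 0.12 × 0.19 = 0.0228
  Plant F: 0.4 × 0.069 = 0.0276
  Plant A: 0.065 × 0.008 = 0.00052
  Plant E: 0.165 × 0.12 = 0.0198
Sum = 0.08372.
P(Plant B | nonconforming) = 0.013/0.08372 ≈ 0.155
P(Plant D | nonconforming) = 0.0228/0.08372 ≈ 0.272
P(Plant F | nonconforming) = 0.0276/0.08372 ≈ 0.330
P(Plant A | nonconforming) = 0.00052/0.08372 ≈ 0.006
P(Plant E | nonconforming) = 0.0198/0.08372 ≈ 0.237

Plant B 0.155, Plant D 0.272, Plant F 0.330, Plant A 0.006, Plant E 0.237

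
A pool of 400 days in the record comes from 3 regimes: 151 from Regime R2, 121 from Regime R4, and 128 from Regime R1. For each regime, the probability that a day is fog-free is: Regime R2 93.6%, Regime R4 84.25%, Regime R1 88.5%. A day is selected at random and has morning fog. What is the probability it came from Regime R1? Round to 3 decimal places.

Taking complements, P(fog | each) = Regime R2 0.064, Regime R4 0.1575, Regime R1 0.115.
Compute prior × likelihood for every hypothesis:
  Regime R2: 0.3775 × 0.064 = 0.02416
  Regime R4: 0.3025 × 0.1575 = 0.04764375
  Regime R1: 0.32 × 0.115 = 0.0368
Normalizing constant = 0.10860375.
P(Regime R1 | evidence) = 0.0368 / 0.10860375 ≈ 0.339.

0.339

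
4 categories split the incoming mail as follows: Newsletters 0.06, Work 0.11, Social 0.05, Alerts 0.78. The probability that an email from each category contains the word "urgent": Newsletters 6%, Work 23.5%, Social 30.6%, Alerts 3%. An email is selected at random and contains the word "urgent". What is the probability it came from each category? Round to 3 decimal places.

Newsletters 0.053, Work 0.379, Social 0.225, Alerts 0.343

Prior × likelihood for each hypothesis:
  Newsletters: 0.06 × 0.06 = 0.0036
  Work: 0.11 × 0.235 = 0.02585
  Social: 0.05 × 0.306 = 0.0153
  Alerts: 0.78 × 0.03 = 0.0234
Normalizing constant = 0.06815.
P(Newsletters | urgent-flag) = 0.0036/0.06815 ≈ 0.053
P(Work | urgent-flag) = 0.02585/0.06815 ≈ 0.379
P(Social | urgent-flag) = 0.0153/0.06815 ≈ 0.225
P(Alerts | urgent-flag) = 0.0234/0.06815 ≈ 0.343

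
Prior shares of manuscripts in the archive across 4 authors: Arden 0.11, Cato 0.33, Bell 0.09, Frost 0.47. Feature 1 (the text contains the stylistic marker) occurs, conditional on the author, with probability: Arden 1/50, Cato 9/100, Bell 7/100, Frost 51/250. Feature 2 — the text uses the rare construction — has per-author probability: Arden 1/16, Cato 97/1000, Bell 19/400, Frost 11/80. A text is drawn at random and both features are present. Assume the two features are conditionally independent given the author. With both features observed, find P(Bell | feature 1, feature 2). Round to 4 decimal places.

0.0181

Unnormalized posteriors (prior × likelihood):
  Arden: 0.11 × 0.02 × 0.0625 = 0.0001375
  Cato: 0.33 × 0.09 × 0.097 = 0.0028809
  Bell: 0.09 × 0.07 × 0.0475 = 0.00029925
  Frost: 0.47 × 0.204 × 0.1375 = 0.0131835
Sum = 0.01650115.
P(Bell | evidence) = 0.00029925 / 0.01650115 ≈ 0.0181.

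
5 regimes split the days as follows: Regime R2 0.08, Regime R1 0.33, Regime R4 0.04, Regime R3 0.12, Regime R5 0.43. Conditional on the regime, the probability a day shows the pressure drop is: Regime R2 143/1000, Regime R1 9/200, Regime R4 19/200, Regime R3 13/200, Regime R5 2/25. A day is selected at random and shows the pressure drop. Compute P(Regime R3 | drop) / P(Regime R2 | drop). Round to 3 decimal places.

0.682

Prior × likelihood for each hypothesis:
  Regime R2: 0.08 × 0.143 = 0.01144
  Regime R1: 0.33 × 0.045 = 0.01485
  Regime R4: 0.04 × 0.095 = 0.0038
  Regime R3: 0.12 × 0.065 = 0.0078
  Regime R5: 0.43 × 0.08 = 0.0344
Total = 0.07229.
The ratio is 0.0078 / 0.01144 (the normalizer cancels) = 0.682.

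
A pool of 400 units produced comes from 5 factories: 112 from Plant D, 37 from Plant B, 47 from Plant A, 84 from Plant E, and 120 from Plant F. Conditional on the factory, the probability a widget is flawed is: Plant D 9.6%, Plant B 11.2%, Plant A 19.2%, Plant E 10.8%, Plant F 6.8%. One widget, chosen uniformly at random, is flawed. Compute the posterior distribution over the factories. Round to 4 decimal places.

By Bayes' rule, posterior ∝ prior × likelihood:
  Plant D: 0.28 × 0.096 = 0.02688
  Plant B: 0.0925 × 0.112 = 0.01036
  Plant A: 0.1175 × 0.192 = 0.02256
  Plant E: 0.21 × 0.108 = 0.02268
  Plant F: 0.3 × 0.068 = 0.0204
Sum = 0.10288.
P(Plant D | flawed) = 0.02688/0.10288 ≈ 0.2613
P(Plant B | flawed) = 0.01036/0.10288 ≈ 0.1007
P(Plant A | flawed) = 0.02256/0.10288 ≈ 0.2193
P(Plant E | flawed) = 0.02268/0.10288 ≈ 0.2205
P(Plant F | flawed) = 0.0204/0.10288 ≈ 0.1983

Plant D 0.2613, Plant B 0.1007, Plant A 0.2193, Plant E 0.2205, Plant F 0.1983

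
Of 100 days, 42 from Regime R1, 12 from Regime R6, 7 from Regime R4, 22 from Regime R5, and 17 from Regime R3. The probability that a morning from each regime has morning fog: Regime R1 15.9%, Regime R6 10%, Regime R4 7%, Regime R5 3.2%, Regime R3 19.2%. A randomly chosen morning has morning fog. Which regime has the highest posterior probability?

Regime R1

Unnormalized posteriors (prior × likelihood):
  Regime R1: 0.42 × 0.159 = 0.06678
  Regime R6: 0.12 × 0.1 = 0.012
  Regime R4: 0.07 × 0.07 = 0.0049
  Regime R5: 0.22 × 0.032 = 0.00704
  Regime R3: 0.17 × 0.192 = 0.03264
Normalizing constant = 0.12336.
Largest term belongs to Regime R1, so Regime R1 is most probable.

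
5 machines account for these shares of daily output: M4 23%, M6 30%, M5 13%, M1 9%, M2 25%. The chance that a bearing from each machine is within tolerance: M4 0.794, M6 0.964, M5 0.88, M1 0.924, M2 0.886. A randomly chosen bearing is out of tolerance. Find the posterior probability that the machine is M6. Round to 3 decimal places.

Taking complements, P(oversize | each) = M4 0.206, M6 0.036, M5 0.12, M1 0.076, M2 0.114.
By Bayes' rule, posterior ∝ prior × likelihood:
  M4: 0.23 × 0.206 = 0.04738
  M6: 0.3 × 0.036 = 0.0108
  M5: 0.13 × 0.12 = 0.0156
  M1: 0.09 × 0.076 = 0.00684
  M2: 0.25 × 0.114 = 0.0285
Sum = 0.10912.
P(M6 | evidence) = 0.0108 / 0.10912 ≈ 0.099.

0.099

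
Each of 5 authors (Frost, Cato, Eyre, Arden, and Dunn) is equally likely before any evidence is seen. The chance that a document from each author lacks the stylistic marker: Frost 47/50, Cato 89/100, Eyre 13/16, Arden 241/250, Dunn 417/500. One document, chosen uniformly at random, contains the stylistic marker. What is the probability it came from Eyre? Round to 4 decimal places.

Taking complements, P(marker | each) = Frost 0.06, Cato 0.11, Eyre 0.1875, Arden 0.036, Dunn 0.166.
With a uniform prior (1/5 each), posterior ∝ likelihood:
  Frost: 0.06
  Cato: 0.11
  Eyre: 0.1875
  Arden: 0.036
  Dunn: 0.166
Normalizing constant = 0.5595.
P(Eyre | evidence) = 0.1875 / 0.5595 ≈ 0.3351.

0.3351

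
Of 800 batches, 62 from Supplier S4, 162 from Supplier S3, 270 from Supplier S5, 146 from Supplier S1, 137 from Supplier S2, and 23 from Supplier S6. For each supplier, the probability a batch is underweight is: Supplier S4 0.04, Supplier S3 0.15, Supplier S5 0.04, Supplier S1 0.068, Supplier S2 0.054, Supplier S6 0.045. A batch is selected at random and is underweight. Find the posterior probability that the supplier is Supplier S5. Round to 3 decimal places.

By Bayes' rule, posterior ∝ prior × likelihood:
  Supplier S4: 0.0775 × 0.04 = 0.0031
  Supplier S3: 0.2025 × 0.15 = 0.030375
  Supplier S5: 0.3375 × 0.04 = 0.0135
  Supplier S1: 0.1825 × 0.068 = 0.01241
  Supplier S2: 0.17125 × 0.054 = 0.0092475
  Supplier S6: 0.02875 × 0.045 = 0.00129375
Total = 0.06992625.
P(Supplier S5 | evidence) = 0.0135 / 0.06992625 ≈ 0.193.

0.193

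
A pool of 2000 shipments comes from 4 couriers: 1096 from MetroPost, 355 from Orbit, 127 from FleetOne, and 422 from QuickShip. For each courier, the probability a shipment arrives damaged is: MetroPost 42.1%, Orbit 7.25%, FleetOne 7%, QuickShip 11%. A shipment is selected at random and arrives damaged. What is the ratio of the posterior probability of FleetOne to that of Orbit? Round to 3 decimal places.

0.345

Unnormalized posteriors (prior × likelihood):
  MetroPost: 0.548 × 0.421 = 0.230708
  Orbit: 0.1775 × 0.0725 = 0.01286875
  FleetOne: 0.0635 × 0.07 = 0.004445
  QuickShip: 0.211 × 0.11 = 0.02321
Total = 0.27123175.
The ratio is 0.004445 / 0.01286875 (the normalizer cancels) = 0.345.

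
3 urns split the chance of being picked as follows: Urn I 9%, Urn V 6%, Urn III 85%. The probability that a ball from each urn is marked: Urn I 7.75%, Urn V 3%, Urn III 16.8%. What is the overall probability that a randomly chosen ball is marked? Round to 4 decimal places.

0.1516

Unnormalized posteriors (prior × likelihood):
  Urn I: 0.09 × 0.0775 = 0.006975
  Urn V: 0.06 × 0.03 = 0.0018
  Urn III: 0.85 × 0.168 = 0.1428
P(marked) = 0.006975 + 0.0018 + 0.1428 = 0.151575 → 0.1516.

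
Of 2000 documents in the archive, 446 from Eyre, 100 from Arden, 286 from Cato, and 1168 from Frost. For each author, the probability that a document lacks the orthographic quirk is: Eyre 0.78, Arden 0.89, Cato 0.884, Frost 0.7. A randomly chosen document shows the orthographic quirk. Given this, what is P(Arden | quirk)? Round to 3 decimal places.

0.022

Taking complements, P(quirk | each) = Eyre 0.22, Arden 0.11, Cato 0.116, Frost 0.3.
Compute prior × likelihood for every hypothesis:
  Eyre: 0.223 × 0.22 = 0.04906
  Arden: 0.05 × 0.11 = 0.0055
  Cato: 0.143 × 0.116 = 0.016588
  Frost: 0.584 × 0.3 = 0.1752
Normalizing constant = 0.246348.
P(Arden | evidence) = 0.0055 / 0.246348 ≈ 0.022.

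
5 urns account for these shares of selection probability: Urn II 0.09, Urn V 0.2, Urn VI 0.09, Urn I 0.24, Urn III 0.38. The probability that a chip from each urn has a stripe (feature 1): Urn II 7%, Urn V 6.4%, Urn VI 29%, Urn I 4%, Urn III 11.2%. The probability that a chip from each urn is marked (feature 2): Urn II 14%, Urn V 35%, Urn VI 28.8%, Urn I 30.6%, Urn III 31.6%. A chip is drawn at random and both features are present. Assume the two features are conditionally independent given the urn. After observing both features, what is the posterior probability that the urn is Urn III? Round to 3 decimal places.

By Bayes' rule, posterior ∝ prior × likelihood:
  Urn II: 0.09 × 0.07 × 0.14 = 0.000882
  Urn V: 0.2 × 0.064 × 0.35 = 0.00448
  Urn VI: 0.09 × 0.29 × 0.288 = 0.0075168
  Urn I: 0.24 × 0.04 × 0.306 = 0.0029376
  Urn III: 0.38 × 0.112 × 0.316 = 0.01344896
Normalizing constant = 0.02926536.
P(Urn III | evidence) = 0.01344896 / 0.02926536 ≈ 0.460.

0.460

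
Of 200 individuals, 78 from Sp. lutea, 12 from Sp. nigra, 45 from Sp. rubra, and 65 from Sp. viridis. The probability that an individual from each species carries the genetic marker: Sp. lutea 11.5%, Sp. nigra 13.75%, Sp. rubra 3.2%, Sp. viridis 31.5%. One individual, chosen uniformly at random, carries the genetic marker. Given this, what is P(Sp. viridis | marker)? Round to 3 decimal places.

By Bayes' rule, posterior ∝ prior × likelihood:
  Sp. lutea: 0.39 × 0.115 = 0.04485
  Sp. nigra: 0.06 × 0.1375 = 0.00825
  Sp. rubra: 0.225 × 0.032 = 0.0072
  Sp. viridis: 0.325 × 0.315 = 0.102375
Normalizing constant = 0.162675.
P(Sp. viridis | evidence) = 0.102375 / 0.162675 ≈ 0.629.

0.629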